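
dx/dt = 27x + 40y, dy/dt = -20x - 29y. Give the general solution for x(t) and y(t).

Coefficient matrix A = [[27, 40], [-20, -29]].
Characteristic polynomial det(A - λI) = λ^2 + 2λ + 17 = 0.
Eigenvalues λ = -1 ± 4i (complex conjugate pair).
For λ=-1+4i: an eigenvector is (1,-1) - i(-3,2) = (1 + 3i, -1 - 2i).
A real fundamental pair from Re and Im of e^((-1+4i)t)v: X_1 = e^(-t)(cos(4t)·(1,-1) + sin(4t)·(-3,2)), X_2 = e^(-t)(sin(4t)·(1,-1) - cos(4t)·(-3,2)).
General solution: K_1X_1 + K_2X_2.

x(t) = -3K_1e^(-t)sin(4t) + K_1e^(-t)cos(4t) + K_2e^(-t)sin(4t) + 3K_2e^(-t)cos(4t), y(t) = 2K_1e^(-t)sin(4t) - K_1e^(-t)cos(4t) - K_2e^(-t)sin(4t) - 2K_2e^(-t)cos(4t)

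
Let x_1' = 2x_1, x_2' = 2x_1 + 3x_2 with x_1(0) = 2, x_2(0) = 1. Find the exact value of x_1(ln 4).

A = [[2,0],[2,3]]; eigenvalues λ = 2, 3.
Eigenvectors: (1,-2) for λ=2, (0,1) for λ=3.
From the initial condition, c_1 = 2, c_2 = 5.
x_1(ln 4) = (2)(4^2)(1) + (5)(4^3)(0) = 32.

32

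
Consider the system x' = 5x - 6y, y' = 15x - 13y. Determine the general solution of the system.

Coefficient matrix A = [[5, -6], [15, -13]].
Characteristic polynomial det(A - λI) = λ^2 + 8λ + 25 = 0.
Eigenvalues λ = -4 ± 3i (complex conjugate pair).
For λ=-4+3i: an eigenvector is (-1,-2) - i(1,1) = (-1 - i, -2 - i).
A real fundamental pair from Re and Im of e^((-4+3i)t)v: X_1 = e^(-4t)(cos(3t)·(-1,-2) + sin(3t)·(1,1)), X_2 = e^(-4t)(sin(3t)·(-1,-2) - cos(3t)·(1,1)).
General solution: C_1X_1 + C_2X_2.

x(t) = C_1e^(-4t)sin(3t) - C_1e^(-4t)cos(3t) - C_2e^(-4t)sin(3t) - C_2e^(-4t)cos(3t), y(t) = C_1e^(-4t)sin(3t) - 2C_1e^(-4t)cos(3t) - 2C_2e^(-4t)sin(3t) - C_2e^(-4t)cos(3t)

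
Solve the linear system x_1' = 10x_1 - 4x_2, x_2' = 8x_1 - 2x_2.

Coefficient matrix A = [[10, -4], [8, -2]].
Characteristic polynomial det(A - λI) = λ^2 - 8λ + 12 = 0.
Eigenvalues λ = 6, 2.
For λ=6: (A-λI) row 1 is [4, -4], so an eigenvector is (1, 1).
For λ=2: (A-λI) row 1 is [8, -4], so an eigenvector is (-1, -2).
General solution: C_1e^(6t)(1,1) + C_2e^(2t)(-1,-2).

x_1(t) = C_1e^(6t) - C_2e^(2t), x_2(t) = C_1e^(6t) - 2C_2e^(2t)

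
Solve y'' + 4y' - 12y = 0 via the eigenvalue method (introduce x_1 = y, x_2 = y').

y(t) = c_1e^(2t) + c_2e^(-6t)

Let x_1 = y, x_2 = y'. Then x_1' = x_2 and x_2' = 12x_1 - 4x_2.
A = [[0,1],[12,-4]]; det(A-λI) = λ^2 + 4λ - 12.
Eigenvalues λ = 2, -6 with eigenvectors (1,2), (1,-6).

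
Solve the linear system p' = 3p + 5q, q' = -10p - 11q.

Coefficient matrix A = [[3, 5], [-10, -11]].
Characteristic polynomial det(A - λI) = λ^2 + 8λ + 17 = 0.
Eigenvalues λ = -4 ± i (complex conjugate pair).
For λ=-4+i: an eigenvector is (-2,3) - i(1,-1) = (-2 - i, 3 + i).
A real fundamental pair from Re and Im of e^((-4+i)t)v: X_1 = e^(-4t)(cos(t)·(-2,3) + sin(t)·(1,-1)), X_2 = e^(-4t)(sin(t)·(-2,3) - cos(t)·(1,-1)).
General solution: c_1X_1 + c_2X_2.

p(t) = c_1e^(-4t)sin(t) - 2c_1e^(-4t)cos(t) - 2c_2e^(-4t)sin(t) - c_2e^(-4t)cos(t), q(t) = -c_1e^(-4t)sin(t) + 3c_1e^(-4t)cos(t) + 3c_2e^(-4t)sin(t) + c_2e^(-4t)cos(t)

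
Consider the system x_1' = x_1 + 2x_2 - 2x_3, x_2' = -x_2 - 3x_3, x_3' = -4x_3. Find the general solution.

Coefficient matrix A = [[1, 2, -2], [0, -1, -3], [0, 0, -4]].
det(A - λI) = 0 gives eigenvalues λ = 1, -1, -4.
For λ=1: eigenvector (1,0,0).
For λ=-1: eigenvector (1,-1,0).
For λ=-4: eigenvector (0,1,1).
General solution: C_1e^(t)(1,0,0) + C_2e^(-t)(1,-1,0) + C_3e^(-4t)(0,1,1).

x_1(t) = C_1e^(t) + C_2e^(-t), x_2(t) = -C_2e^(-t) + C_3e^(-4t), x_3(t) = C_3e^(-4t)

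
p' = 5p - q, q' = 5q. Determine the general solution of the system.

p(t) = -c_1e^(5t) - c_2te^(5t) - 2c_2e^(5t), q(t) = c_2e^(5t)

Coefficient matrix A = [[5, -1], [0, 5]].
Characteristic polynomial det(A - λI) = λ^2 - 10λ + 25 = 0.
Single eigenvalue λ = 5 with algebraic multiplicity 2.
Eigenvector v = (-1,0); generalized eigenvector w with (A-λI)w=v is (-2,1).
General solution: e^(5t)[c_1·v + c_2·(t·v + w)].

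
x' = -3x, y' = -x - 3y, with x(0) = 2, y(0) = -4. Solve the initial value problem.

Coefficient matrix A = [[-3, 0], [-1, -3]].
Characteristic polynomial det(A - λI) = λ^2 + 6λ + 9 = 0.
Single eigenvalue λ = -3 with algebraic multiplicity 2.
Eigenvector v = (0,1); generalized eigenvector w with (A-λI)w=v is (-1,0).
General solution: e^(-3t)[c_1·v + c_2·(t·v + w)].
Applying x(0)=2, y(0)=-4 gives c_1=-4, c_2=-2.

x(t) = 2e^(-3t), y(t) = -2te^(-3t) - 4e^(-3t)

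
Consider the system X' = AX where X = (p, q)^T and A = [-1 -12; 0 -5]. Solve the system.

p(t) = c_1e^(-t) + 3c_2e^(-5t), q(t) = c_2e^(-5t)

Coefficient matrix A = [[-1, -12], [0, -5]].
Characteristic polynomial det(A - λI) = λ^2 + 6λ + 5 = 0.
Eigenvalues λ = -1, -5.
For λ=-1: (A-λI) row 1 is [0, -12], so an eigenvector is (1, 0).
For λ=-5: (A-λI) row 1 is [4, -12], so an eigenvector is (3, 1).
General solution: c_1e^(-t)(1,0) + c_2e^(-5t)(3,1).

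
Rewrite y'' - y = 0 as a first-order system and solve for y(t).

y(t) = K_1e^(t) + K_2e^(-t)

Let x_1 = y, x_2 = y'. Then x_1' = x_2 and x_2' = x_1.
A = [[0,1],[1,0]]; det(A-λI) = λ^2 - 1.
Eigenvalues λ = 1, -1 with eigenvectors (1,1), (1,-1).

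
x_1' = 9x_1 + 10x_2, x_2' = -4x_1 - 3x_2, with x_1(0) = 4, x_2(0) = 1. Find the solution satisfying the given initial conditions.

Coefficient matrix A = [[9, 10], [-4, -3]].
Characteristic polynomial det(A - λI) = λ^2 - 6λ + 13 = 0.
Eigenvalues λ = 3 ± 2i (complex conjugate pair).
For λ=3+2i: an eigenvector is (-2,1) - i(-1,1) = (-2 + i, 1 - i).
A real fundamental pair from Re and Im of e^((3+2i)t)v: X_1 = e^(3t)(cos(2t)·(-2,1) + sin(2t)·(-1,1)), X_2 = e^(3t)(sin(2t)·(-2,1) - cos(2t)·(-1,1)).
General solution: K_1X_1 + K_2X_2.
Applying x_1(0)=4, x_2(0)=1 gives K_1=-5, K_2=-6.

x_1(t) = 17e^(3t)sin(2t) + 4e^(3t)cos(2t), x_2(t) = -11e^(3t)sin(2t) + e^(3t)cos(2t)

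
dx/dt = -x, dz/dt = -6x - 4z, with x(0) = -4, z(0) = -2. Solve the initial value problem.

Coefficient matrix A = [[-1, 0], [-6, -4]].
Characteristic polynomial det(A - λI) = λ^2 + 5λ + 4 = 0.
Eigenvalues λ = -4, -1.
For λ=-4: (A-λI) row 1 is [3, 0], so an eigenvector is (0, 1).
For λ=-1: (A-λI) row 2 is [-6, -3], so an eigenvector is (-1, 2).
General solution: K_1e^(-4t)(0,1) + K_2e^(-t)(-1,2).
Applying x(0)=-4, z(0)=-2 gives K_1=-10, K_2=4.

x(t) = -4e^(-t), z(t) = 8e^(-t) - 10e^(-4t)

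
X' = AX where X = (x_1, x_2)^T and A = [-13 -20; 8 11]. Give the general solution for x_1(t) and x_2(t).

Coefficient matrix A = [[-13, -20], [8, 11]].
Characteristic polynomial det(A - λI) = λ^2 + 2λ + 17 = 0.
Eigenvalues λ = -1 ± 4i (complex conjugate pair).
For λ=-1+4i: an eigenvector is (-1,1) - i(-2,1) = (-1 + 2i, 1 - i).
A real fundamental pair from Re and Im of e^((-1+4i)t)v: X_1 = e^(-t)(cos(4t)·(-1,1) + sin(4t)·(-2,1)), X_2 = e^(-t)(sin(4t)·(-1,1) - cos(4t)·(-2,1)).
General solution: K_1X_1 + K_2X_2.

x_1(t) = -2K_1e^(-t)sin(4t) - K_1e^(-t)cos(4t) - K_2e^(-t)sin(4t) + 2K_2e^(-t)cos(4t), x_2(t) = K_1e^(-t)sin(4t) + K_1e^(-t)cos(4t) + K_2e^(-t)sin(4t) - K_2e^(-t)cos(4t)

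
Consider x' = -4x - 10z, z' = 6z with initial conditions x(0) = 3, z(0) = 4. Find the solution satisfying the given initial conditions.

Coefficient matrix A = [[-4, -10], [0, 6]].
Characteristic polynomial det(A - λI) = λ^2 - 2λ - 24 = 0.
Eigenvalues λ = -4, 6.
For λ=-4: (A-λI) row 1 is [0, -10], so an eigenvector is (-1, 0).
For λ=6: (A-λI) row 1 is [-10, -10], so an eigenvector is (-1, 1).
General solution: K_1e^(-4t)(-1,0) + K_2e^(6t)(-1,1).
Applying x(0)=3, z(0)=4 gives K_1=-7, K_2=4.

x(t) = -4e^(6t) + 7e^(-4t), z(t) = 4e^(6t)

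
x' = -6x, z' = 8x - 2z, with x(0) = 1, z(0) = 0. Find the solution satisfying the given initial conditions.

x(t) = e^(-6t), z(t) = 2e^(-2t) - 2e^(-6t)

Coefficient matrix A = [[-6, 0], [8, -2]].
Characteristic polynomial det(A - λI) = λ^2 + 8λ + 12 = 0.
Eigenvalues λ = -6, -2.
For λ=-6: (A-λI) row 2 is [8, 4], so an eigenvector is (-1, 2).
For λ=-2: (A-λI) row 1 is [-4, 0], so an eigenvector is (0, 1).
General solution: c_1e^(-6t)(-1,2) + c_2e^(-2t)(0,1).
Applying x(0)=1, z(0)=0 gives c_1=-1, c_2=2.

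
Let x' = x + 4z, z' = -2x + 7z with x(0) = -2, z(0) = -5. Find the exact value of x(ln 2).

A = [[1,4],[-2,7]]; eigenvalues λ = 3, 5.
Eigenvectors: (-2,-1) for λ=3, (1,1) for λ=5.
From the initial condition, c_1 = -3, c_2 = -8.
x(ln 2) = (-3)(2^3)(-2) + (-8)(2^5)(1) = -208.

-208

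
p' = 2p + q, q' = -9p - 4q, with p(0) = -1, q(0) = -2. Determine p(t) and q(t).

Coefficient matrix A = [[2, 1], [-9, -4]].
Characteristic polynomial det(A - λI) = λ^2 + 2λ + 1 = 0.
Single eigenvalue λ = -1 with algebraic multiplicity 2.
Eigenvector v = (-1,3); generalized eigenvector w with (A-λI)w=v is (-1,2).
General solution: e^(-t)[c_1·v + c_2·(t·v + w)].
Applying p(0)=-1, q(0)=-2 gives c_1=-4, c_2=5.

p(t) = -5te^(-t) - e^(-t), q(t) = 15te^(-t) - 2e^(-t)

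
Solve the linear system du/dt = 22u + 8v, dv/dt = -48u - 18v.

u(t) = -C_1e^(6t) + C_2e^(-2t), v(t) = 2C_1e^(6t) - 3C_2e^(-2t)

Coefficient matrix A = [[22, 8], [-48, -18]].
Characteristic polynomial det(A - λI) = λ^2 - 4λ - 12 = 0.
Eigenvalues λ = 6, -2.
For λ=6: (A-λI) row 1 is [16, 8], so an eigenvector is (-1, 2).
For λ=-2: (A-λI) row 1 is [24, 8], so an eigenvector is (1, -3).
General solution: C_1e^(6t)(-1,2) + C_2e^(-2t)(1,-3).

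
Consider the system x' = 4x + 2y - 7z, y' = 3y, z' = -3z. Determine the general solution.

x(t) = C_1e^(-3t) - 2C_2e^(3t) + C_3e^(4t), y(t) = C_2e^(3t), z(t) = C_1e^(-3t)

Coefficient matrix A = [[4, 2, -7], [0, 3, 0], [0, 0, -3]].
det(A - λI) = 0 gives eigenvalues λ = -3, 3, 4.
For λ=-3: eigenvector (1,0,1).
For λ=3: eigenvector (-2,1,0).
For λ=4: eigenvector (1,0,0).
General solution: C_1e^(-3t)(1,0,1) + C_2e^(3t)(-2,1,0) + C_3e^(4t)(1,0,0).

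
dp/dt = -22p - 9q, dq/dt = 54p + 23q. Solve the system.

p(t) = c_1e^(5t) - c_2e^(-4t), q(t) = -3c_1e^(5t) + 2c_2e^(-4t)

Coefficient matrix A = [[-22, -9], [54, 23]].
Characteristic polynomial det(A - λI) = λ^2 - λ - 20 = 0.
Eigenvalues λ = 5, -4.
For λ=5: (A-λI) row 1 is [-27, -9], so an eigenvector is (1, -3).
For λ=-4: (A-λI) row 1 is [-18, -9], so an eigenvector is (-1, 2).
General solution: c_1e^(5t)(1,-3) + c_2e^(-4t)(-1,2).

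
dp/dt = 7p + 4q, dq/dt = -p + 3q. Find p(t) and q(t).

p(t) = 2c_1e^(5t) + 2c_2te^(5t) + 3c_2e^(5t), q(t) = -c_1e^(5t) - c_2te^(5t) - c_2e^(5t)

Coefficient matrix A = [[7, 4], [-1, 3]].
Characteristic polynomial det(A - λI) = λ^2 - 10λ + 25 = 0.
Single eigenvalue λ = 5 with algebraic multiplicity 2.
Eigenvector v = (2,-1); generalized eigenvector w with (A-λI)w=v is (3,-1).
General solution: e^(5t)[c_1·v + c_2·(t·v + w)].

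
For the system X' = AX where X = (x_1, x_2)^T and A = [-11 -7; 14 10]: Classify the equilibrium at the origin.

saddle

A = [[-11,-7],[14,10]]; det(A-λI) = λ^2 + λ - 12.
λ = -4, 3: opposite signs.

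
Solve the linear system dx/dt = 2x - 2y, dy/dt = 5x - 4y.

x(t) = C_1e^(-t)sin(t) - C_1e^(-t)cos(t) - C_2e^(-t)sin(t) - C_2e^(-t)cos(t), y(t) = C_1e^(-t)sin(t) - 2C_1e^(-t)cos(t) - 2C_2e^(-t)sin(t) - C_2e^(-t)cos(t)

Coefficient matrix A = [[2, -2], [5, -4]].
Characteristic polynomial det(A - λI) = λ^2 + 2λ + 2 = 0.
Eigenvalues λ = -1 ± i (complex conjugate pair).
For λ=-1+i: an eigenvector is (-1,-2) - i(1,1) = (-1 - i, -2 - i).
A real fundamental pair from Re and Im of e^((-1+i)t)v: X_1 = e^(-t)(cos(t)·(-1,-2) + sin(t)·(1,1)), X_2 = e^(-t)(sin(t)·(-1,-2) - cos(t)·(1,1)).
General solution: C_1X_1 + C_2X_2.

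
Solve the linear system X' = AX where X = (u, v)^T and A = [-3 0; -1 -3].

Coefficient matrix A = [[-3, 0], [-1, -3]].
Characteristic polynomial det(A - λI) = λ^2 + 6λ + 9 = 0.
Single eigenvalue λ = -3 with algebraic multiplicity 2.
Eigenvector v = (0,1); generalized eigenvector w with (A-λI)w=v is (-1,-3).
General solution: e^(-3t)[c_1·v + c_2·(t·v + w)].

u(t) = -c_2e^(-3t), v(t) = c_1e^(-3t) + c_2te^(-3t) - 3c_2e^(-3t)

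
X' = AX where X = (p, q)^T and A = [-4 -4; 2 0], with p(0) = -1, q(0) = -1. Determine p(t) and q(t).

Coefficient matrix A = [[-4, -4], [2, 0]].
Characteristic polynomial det(A - λI) = λ^2 + 4λ + 8 = 0.
Eigenvalues λ = -2 ± 2i (complex conjugate pair).
For λ=-2+2i: an eigenvector is (1,-1) - i(1,0) = (1 - i, -1).
A real fundamental pair from Re and Im of e^((-2+2i)t)v: X_1 = e^(-2t)(cos(2t)·(1,-1) + sin(2t)·(1,0)), X_2 = e^(-2t)(sin(2t)·(1,-1) - cos(2t)·(1,0)).
General solution: C_1X_1 + C_2X_2.
Applying p(0)=-1, q(0)=-1 gives C_1=1, C_2=2.

p(t) = 3e^(-2t)sin(2t) - e^(-2t)cos(2t), q(t) = -2e^(-2t)sin(2t) - e^(-2t)cos(2t)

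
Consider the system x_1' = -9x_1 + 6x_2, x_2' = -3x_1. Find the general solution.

Coefficient matrix A = [[-9, 6], [-3, 0]].
Characteristic polynomial det(A - λI) = λ^2 + 9λ + 18 = 0.
Eigenvalues λ = -6, -3.
For λ=-6: (A-λI) row 1 is [-3, 6], so an eigenvector is (-2, -1).
For λ=-3: (A-λI) row 1 is [-6, 6], so an eigenvector is (-1, -1).
General solution: c_1e^(-6t)(-2,-1) + c_2e^(-3t)(-1,-1).

x_1(t) = -2c_1e^(-6t) - c_2e^(-3t), x_2(t) = -c_1e^(-6t) - c_2e^(-3t)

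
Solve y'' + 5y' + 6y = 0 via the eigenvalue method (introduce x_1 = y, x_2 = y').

Let x_1 = y, x_2 = y'. Then x_1' = x_2 and x_2' = -6x_1 - 5x_2.
A = [[0,1],[-6,-5]]; det(A-λI) = λ^2 + 5λ + 6.
Eigenvalues λ = -2, -3 with eigenvectors (1,-2), (1,-3).

y(t) = c_1e^(-2t) + c_2e^(-3t)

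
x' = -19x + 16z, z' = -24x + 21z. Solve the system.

Coefficient matrix A = [[-19, 16], [-24, 21]].
Characteristic polynomial det(A - λI) = λ^2 - 2λ - 15 = 0.
Eigenvalues λ = 5, -3.
For λ=5: (A-λI) row 1 is [-24, 16], so an eigenvector is (2, 3).
For λ=-3: (A-λI) row 1 is [-16, 16], so an eigenvector is (1, 1).
General solution: C_1e^(5t)(2,3) + C_2e^(-3t)(1,1).

x(t) = 2C_1e^(5t) + C_2e^(-3t), z(t) = 3C_1e^(5t) + C_2e^(-3t)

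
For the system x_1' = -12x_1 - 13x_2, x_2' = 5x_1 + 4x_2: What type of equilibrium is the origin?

stable spiral

A = [[-12,-13],[5,4]]; det(A-λI) = λ^2 + 8λ + 17.
λ = -4 ± i: negative real part.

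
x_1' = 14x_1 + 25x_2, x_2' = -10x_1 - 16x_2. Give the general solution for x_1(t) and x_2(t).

Coefficient matrix A = [[14, 25], [-10, -16]].
Characteristic polynomial det(A - λI) = λ^2 + 2λ + 26 = 0.
Eigenvalues λ = -1 ± 5i (complex conjugate pair).
For λ=-1+5i: an eigenvector is (-2,1) - i(-1,1) = (-2 + i, 1 - i).
A real fundamental pair from Re and Im of e^((-1+5i)t)v: X_1 = e^(-t)(cos(5t)·(-2,1) + sin(5t)·(-1,1)), X_2 = e^(-t)(sin(5t)·(-2,1) - cos(5t)·(-1,1)).
General solution: K_1X_1 + K_2X_2.

x_1(t) = -K_1e^(-t)sin(5t) - 2K_1e^(-t)cos(5t) - 2K_2e^(-t)sin(5t) + K_2e^(-t)cos(5t), x_2(t) = K_1e^(-t)sin(5t) + K_1e^(-t)cos(5t) + K_2e^(-t)sin(5t) - K_2e^(-t)cos(5t)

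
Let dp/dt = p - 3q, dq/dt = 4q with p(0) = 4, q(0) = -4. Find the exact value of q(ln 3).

A = [[1,-3],[0,4]]; eigenvalues λ = 1, 4.
Eigenvectors: (-1,0) for λ=1, (-1,1) for λ=4.
From the initial condition, c_1 = 0, c_2 = -4.
q(ln 3) = (0)(3^1)(0) + (-4)(3^4)(1) = -324.

-324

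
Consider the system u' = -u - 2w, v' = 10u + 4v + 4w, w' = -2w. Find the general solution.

Coefficient matrix A = [[-1, 0, -2], [10, 4, 4], [0, 0, -2]].
det(A - λI) = 0 gives eigenvalues λ = -1, 4, -2.
For λ=-1: eigenvector (1,-2,0).
For λ=4: eigenvector (0,1,0).
For λ=-2: eigenvector (2,-4,1).
General solution: c_1e^(-t)(1,-2,0) + c_2e^(4t)(0,1,0) + c_3e^(-2t)(2,-4,1).

u(t) = c_1e^(-t) + 2c_3e^(-2t), v(t) = -2c_1e^(-t) + c_2e^(4t) - 4c_3e^(-2t), w(t) = c_3e^(-2t)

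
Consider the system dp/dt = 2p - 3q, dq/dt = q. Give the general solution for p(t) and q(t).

Coefficient matrix A = [[2, -3], [0, 1]].
Characteristic polynomial det(A - λI) = λ^2 - 3λ + 2 = 0.
Eigenvalues λ = 2, 1.
For λ=2: (A-λI) row 1 is [0, -3], so an eigenvector is (-1, 0).
For λ=1: (A-λI) row 1 is [1, -3], so an eigenvector is (3, 1).
General solution: K_1e^(2t)(-1,0) + K_2e^(t)(3,1).

p(t) = -K_1e^(2t) + 3K_2e^(t), q(t) = K_2e^(t)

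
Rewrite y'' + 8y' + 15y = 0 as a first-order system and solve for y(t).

y(t) = C_1e^(-5t) + C_2e^(-3t)

Let x_1 = y, x_2 = y'. Then x_1' = x_2 and x_2' = -15x_1 - 8x_2.
A = [[0,1],[-15,-8]]; det(A-λI) = λ^2 + 8λ + 15.
Eigenvalues λ = -5, -3 with eigenvectors (1,-5), (1,-3).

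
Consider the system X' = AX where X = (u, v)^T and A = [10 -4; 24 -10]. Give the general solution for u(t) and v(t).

Coefficient matrix A = [[10, -4], [24, -10]].
Characteristic polynomial det(A - λI) = λ^2 - 4 = 0.
Eigenvalues λ = -2, 2.
For λ=-2: (A-λI) row 1 is [12, -4], so an eigenvector is (-1, -3).
For λ=2: (A-λI) row 1 is [8, -4], so an eigenvector is (1, 2).
General solution: c_1e^(-2t)(-1,-3) + c_2e^(2t)(1,2).

u(t) = -c_1e^(-2t) + c_2e^(2t), v(t) = -3c_1e^(-2t) + 2c_2e^(2t)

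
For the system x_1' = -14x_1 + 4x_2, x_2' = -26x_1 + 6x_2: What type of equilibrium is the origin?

stable spiral

A = [[-14,4],[-26,6]]; det(A-λI) = λ^2 + 8λ + 20.
λ = -4 ± 2i: negative real part.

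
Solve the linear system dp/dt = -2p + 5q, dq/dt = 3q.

p(t) = C_1e^(-2t) - C_2e^(3t), q(t) = -C_2e^(3t)

Coefficient matrix A = [[-2, 5], [0, 3]].
Characteristic polynomial det(A - λI) = λ^2 - λ - 6 = 0.
Eigenvalues λ = -2, 3.
For λ=-2: (A-λI) row 1 is [0, 5], so an eigenvector is (1, 0).
For λ=3: (A-λI) row 1 is [-5, 5], so an eigenvector is (-1, -1).
General solution: C_1e^(-2t)(1,0) + C_2e^(3t)(-1,-1).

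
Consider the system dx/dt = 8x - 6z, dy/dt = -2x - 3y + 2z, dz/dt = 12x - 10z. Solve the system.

Coefficient matrix A = [[8, 0, -6], [-2, -3, 2], [12, 0, -10]].
det(A - λI) = 0 gives eigenvalues λ = -4, -3, 2.
For λ=-4: eigenvector (-1,2,-2).
For λ=-3: eigenvector (0,1,0).
For λ=2: eigenvector (1,0,1).
General solution: C_1e^(-4t)(-1,2,-2) + C_2e^(-3t)(0,1,0) + C_3e^(2t)(1,0,1).

x(t) = -C_1e^(-4t) + C_3e^(2t), y(t) = 2C_1e^(-4t) + C_2e^(-3t), z(t) = -2C_1e^(-4t) + C_3e^(2t)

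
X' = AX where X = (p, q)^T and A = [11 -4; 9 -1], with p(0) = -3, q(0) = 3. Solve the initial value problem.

p(t) = -30te^(5t) - 3e^(5t), q(t) = -45te^(5t) + 3e^(5t)

Coefficient matrix A = [[11, -4], [9, -1]].
Characteristic polynomial det(A - λI) = λ^2 - 10λ + 25 = 0.
Single eigenvalue λ = 5 with algebraic multiplicity 2.
Eigenvector v = (-2,-3); generalized eigenvector w with (A-λI)w=v is (1,2).
General solution: e^(5t)[c_1·v + c_2·(t·v + w)].
Applying p(0)=-3, q(0)=3 gives c_1=9, c_2=15.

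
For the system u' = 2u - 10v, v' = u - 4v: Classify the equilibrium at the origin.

A = [[2,-10],[1,-4]]; det(A-λI) = λ^2 + 2λ + 2.
λ = -1 ± i: negative real part.

stable spiral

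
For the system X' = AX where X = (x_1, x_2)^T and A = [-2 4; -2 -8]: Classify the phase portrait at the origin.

A = [[-2,4],[-2,-8]]; det(A-λI) = λ^2 + 10λ + 24.
λ = -4, -6: both negative.

stable node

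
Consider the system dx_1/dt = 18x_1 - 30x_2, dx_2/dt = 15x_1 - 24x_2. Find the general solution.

x_1(t) = -3C_1e^(-3t)sin(3t) + C_1e^(-3t)cos(3t) + C_2e^(-3t)sin(3t) + 3C_2e^(-3t)cos(3t), x_2(t) = -2C_1e^(-3t)sin(3t) + C_1e^(-3t)cos(3t) + C_2e^(-3t)sin(3t) + 2C_2e^(-3t)cos(3t)

Coefficient matrix A = [[18, -30], [15, -24]].
Characteristic polynomial det(A - λI) = λ^2 + 6λ + 18 = 0.
Eigenvalues λ = -3 ± 3i (complex conjugate pair).
For λ=-3+3i: an eigenvector is (1,1) - i(-3,-2) = (1 + 3i, 1 + 2i).
A real fundamental pair from Re and Im of e^((-3+3i)t)v: X_1 = e^(-3t)(cos(3t)·(1,1) + sin(3t)·(-3,-2)), X_2 = e^(-3t)(sin(3t)·(1,1) - cos(3t)·(-3,-2)).
General solution: C_1X_1 + C_2X_2.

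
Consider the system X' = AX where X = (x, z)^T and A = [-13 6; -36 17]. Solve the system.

x(t) = -c_1e^(5t) + c_2e^(-t), z(t) = -3c_1e^(5t) + 2c_2e^(-t)

Coefficient matrix A = [[-13, 6], [-36, 17]].
Characteristic polynomial det(A - λI) = λ^2 - 4λ - 5 = 0.
Eigenvalues λ = 5, -1.
For λ=5: (A-λI) row 1 is [-18, 6], so an eigenvector is (-1, -3).
For λ=-1: (A-λI) row 1 is [-12, 6], so an eigenvector is (1, 2).
General solution: c_1e^(5t)(-1,-3) + c_2e^(-t)(1,2).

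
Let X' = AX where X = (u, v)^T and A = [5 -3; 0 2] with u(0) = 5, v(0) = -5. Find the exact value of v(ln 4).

A = [[5,-3],[0,2]]; eigenvalues λ = 5, 2.
Eigenvectors: (-1,0) for λ=5, (1,1) for λ=2.
From the initial condition, c_1 = -10, c_2 = -5.
v(ln 4) = (-10)(4^5)(0) + (-5)(4^2)(1) = -80.

-80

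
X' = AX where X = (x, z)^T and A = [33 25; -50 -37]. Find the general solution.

Coefficient matrix A = [[33, 25], [-50, -37]].
Characteristic polynomial det(A - λI) = λ^2 + 4λ + 29 = 0.
Eigenvalues λ = -2 ± 5i (complex conjugate pair).
For λ=-2+5i: an eigenvector is (-1,1) - i(-2,3) = (-1 + 2i, 1 - 3i).
A real fundamental pair from Re and Im of e^((-2+5i)t)v: X_1 = e^(-2t)(cos(5t)·(-1,1) + sin(5t)·(-2,3)), X_2 = e^(-2t)(sin(5t)·(-1,1) - cos(5t)·(-2,3)).
General solution: c_1X_1 + c_2X_2.

x(t) = -2c_1e^(-2t)sin(5t) - c_1e^(-2t)cos(5t) - c_2e^(-2t)sin(5t) + 2c_2e^(-2t)cos(5t), z(t) = 3c_1e^(-2t)sin(5t) + c_1e^(-2t)cos(5t) + c_2e^(-2t)sin(5t) - 3c_2e^(-2t)cos(5t)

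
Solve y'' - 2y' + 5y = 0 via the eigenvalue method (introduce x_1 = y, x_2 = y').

Let x_1 = y, x_2 = y'. Then x_1' = x_2 and x_2' = -5x_1 + 2x_2.
A = [[0,1],[-5,2]]; det(A-λI) = λ^2 - 2λ + 5.
Eigenvalues λ = 1 ± 2i.

y(t) = C_1e^(t)cos(2t) + C_2e^(t)sin(2t)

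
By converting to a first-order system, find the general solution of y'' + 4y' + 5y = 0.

Let x_1 = y, x_2 = y'. Then x_1' = x_2 and x_2' = -5x_1 - 4x_2.
A = [[0,1],[-5,-4]]; det(A-λI) = λ^2 + 4λ + 5.
Eigenvalues λ = -2 ± i.

y(t) = C_1e^(-2t)cos(t) + C_2e^(-2t)sin(t)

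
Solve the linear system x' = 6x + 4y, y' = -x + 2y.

Coefficient matrix A = [[6, 4], [-1, 2]].
Characteristic polynomial det(A - λI) = λ^2 - 8λ + 16 = 0.
Single eigenvalue λ = 4 with algebraic multiplicity 2.
Eigenvector v = (2,-1); generalized eigenvector w with (A-λI)w=v is (3,-1).
General solution: e^(4t)[C_1·v + C_2·(t·v + w)].

x(t) = 2C_1e^(4t) + 2C_2te^(4t) + 3C_2e^(4t), y(t) = -C_1e^(4t) - C_2te^(4t) - C_2e^(4t)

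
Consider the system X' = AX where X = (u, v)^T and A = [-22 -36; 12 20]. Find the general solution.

u(t) = 2c_1e^(-4t) - 3c_2e^(2t), v(t) = -c_1e^(-4t) + 2c_2e^(2t)

Coefficient matrix A = [[-22, -36], [12, 20]].
Characteristic polynomial det(A - λI) = λ^2 + 2λ - 8 = 0.
Eigenvalues λ = -4, 2.
For λ=-4: (A-λI) row 1 is [-18, -36], so an eigenvector is (2, -1).
For λ=2: (A-λI) row 1 is [-24, -36], so an eigenvector is (-3, 2).
General solution: c_1e^(-4t)(2,-1) + c_2e^(2t)(-3,2).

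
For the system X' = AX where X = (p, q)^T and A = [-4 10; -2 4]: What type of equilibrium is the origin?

center

A = [[-4,10],[-2,4]]; det(A-λI) = λ^2 + 4.
λ = 0 ± 2i: zero real part.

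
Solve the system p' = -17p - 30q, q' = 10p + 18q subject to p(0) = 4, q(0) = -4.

Coefficient matrix A = [[-17, -30], [10, 18]].
Characteristic polynomial det(A - λI) = λ^2 - λ - 6 = 0.
Eigenvalues λ = -2, 3.
For λ=-2: (A-λI) row 1 is [-15, -30], so an eigenvector is (2, -1).
For λ=3: (A-λI) row 1 is [-20, -30], so an eigenvector is (3, -2).
General solution: c_1e^(-2t)(2,-1) + c_2e^(3t)(3,-2).
Applying p(0)=4, q(0)=-4 gives c_1=-4, c_2=4.

p(t) = 12e^(3t) - 8e^(-2t), q(t) = -8e^(3t) + 4e^(-2t)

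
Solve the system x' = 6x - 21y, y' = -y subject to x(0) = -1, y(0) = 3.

Coefficient matrix A = [[6, -21], [0, -1]].
Characteristic polynomial det(A - λI) = λ^2 - 5λ - 6 = 0.
Eigenvalues λ = -1, 6.
For λ=-1: (A-λI) row 1 is [7, -21], so an eigenvector is (-3, -1).
For λ=6: (A-λI) row 1 is [0, -21], so an eigenvector is (1, 0).
General solution: C_1e^(-t)(-3,-1) + C_2e^(6t)(1,0).
Applying x(0)=-1, y(0)=3 gives C_1=-3, C_2=-10.

x(t) = -10e^(6t) + 9e^(-t), y(t) = 3e^(-t)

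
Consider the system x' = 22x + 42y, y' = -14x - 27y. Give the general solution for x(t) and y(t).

Coefficient matrix A = [[22, 42], [-14, -27]].
Characteristic polynomial det(A - λI) = λ^2 + 5λ - 6 = 0.
Eigenvalues λ = -6, 1.
For λ=-6: (A-λI) row 1 is [28, 42], so an eigenvector is (3, -2).
For λ=1: (A-λI) row 1 is [21, 42], so an eigenvector is (2, -1).
General solution: c_1e^(-6t)(3,-2) + c_2e^(t)(2,-1).

x(t) = 3c_1e^(-6t) + 2c_2e^(t), y(t) = -2c_1e^(-6t) - c_2e^(t)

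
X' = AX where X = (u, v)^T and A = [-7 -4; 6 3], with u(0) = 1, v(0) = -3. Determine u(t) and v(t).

u(t) = 4e^(-t) - 3e^(-3t), v(t) = -6e^(-t) + 3e^(-3t)

Coefficient matrix A = [[-7, -4], [6, 3]].
Characteristic polynomial det(A - λI) = λ^2 + 4λ + 3 = 0.
Eigenvalues λ = -3, -1.
For λ=-3: (A-λI) row 1 is [-4, -4], so an eigenvector is (1, -1).
For λ=-1: (A-λI) row 1 is [-6, -4], so an eigenvector is (-2, 3).
General solution: K_1e^(-3t)(1,-1) + K_2e^(-t)(-2,3).
Applying u(0)=1, v(0)=-3 gives K_1=-3, K_2=-2.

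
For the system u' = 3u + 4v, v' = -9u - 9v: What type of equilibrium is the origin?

stable improper node

A = [[3,4],[-9,-9]]; det(A-λI) = λ^2 + 6λ + 9.
repeated λ = -3 with a single eigenvector.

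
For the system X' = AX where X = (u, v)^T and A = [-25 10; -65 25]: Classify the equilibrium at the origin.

A = [[-25,10],[-65,25]]; det(A-λI) = λ^2 + 25.
λ = 0 ± 5i: zero real part.

center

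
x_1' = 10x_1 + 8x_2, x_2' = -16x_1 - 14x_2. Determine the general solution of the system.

Coefficient matrix A = [[10, 8], [-16, -14]].
Characteristic polynomial det(A - λI) = λ^2 + 4λ - 12 = 0.
Eigenvalues λ = 2, -6.
For λ=2: (A-λI) row 1 is [8, 8], so an eigenvector is (-1, 1).
For λ=-6: (A-λI) row 1 is [16, 8], so an eigenvector is (-1, 2).
General solution: c_1e^(2t)(-1,1) + c_2e^(-6t)(-1,2).

x_1(t) = -c_1e^(2t) - c_2e^(-6t), x_2(t) = c_1e^(2t) + 2c_2e^(-6t)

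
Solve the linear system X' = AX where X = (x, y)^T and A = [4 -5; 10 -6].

x(t) = c_1e^(-t)sin(5t) - c_2e^(-t)cos(5t), y(t) = c_1e^(-t)sin(5t) - c_1e^(-t)cos(5t) - c_2e^(-t)sin(5t) - c_2e^(-t)cos(5t)

Coefficient matrix A = [[4, -5], [10, -6]].
Characteristic polynomial det(A - λI) = λ^2 + 2λ + 26 = 0.
Eigenvalues λ = -1 ± 5i (complex conjugate pair).
For λ=-1+5i: an eigenvector is (0,-1) - i(1,1) = (0 - i, -1 - i).
A real fundamental pair from Re and Im of e^((-1+5i)t)v: X_1 = e^(-t)(cos(5t)·(0,-1) + sin(5t)·(1,1)), X_2 = e^(-t)(sin(5t)·(0,-1) - cos(5t)·(1,1)).
General solution: c_1X_1 + c_2X_2.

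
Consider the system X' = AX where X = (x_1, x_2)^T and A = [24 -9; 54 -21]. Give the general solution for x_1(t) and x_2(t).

Coefficient matrix A = [[24, -9], [54, -21]].
Characteristic polynomial det(A - λI) = λ^2 - 3λ - 18 = 0.
Eigenvalues λ = -3, 6.
For λ=-3: (A-λI) row 1 is [27, -9], so an eigenvector is (1, 3).
For λ=6: (A-λI) row 1 is [18, -9], so an eigenvector is (-1, -2).
General solution: c_1e^(-3t)(1,3) + c_2e^(6t)(-1,-2).

x_1(t) = c_1e^(-3t) - c_2e^(6t), x_2(t) = 3c_1e^(-3t) - 2c_2e^(6t)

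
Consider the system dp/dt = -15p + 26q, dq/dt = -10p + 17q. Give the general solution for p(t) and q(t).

Coefficient matrix A = [[-15, 26], [-10, 17]].
Characteristic polynomial det(A - λI) = λ^2 - 2λ + 5 = 0.
Eigenvalues λ = 1 ± 2i (complex conjugate pair).
For λ=1+2i: an eigenvector is (-3,-2) - i(-2,-1) = (-3 + 2i, -2 + i).
A real fundamental pair from Re and Im of e^((1+2i)t)v: X_1 = e^(t)(cos(2t)·(-3,-2) + sin(2t)·(-2,-1)), X_2 = e^(t)(sin(2t)·(-3,-2) - cos(2t)·(-2,-1)).
General solution: C_1X_1 + C_2X_2.

p(t) = -2C_1e^(t)sin(2t) - 3C_1e^(t)cos(2t) - 3C_2e^(t)sin(2t) + 2C_2e^(t)cos(2t), q(t) = -C_1e^(t)sin(2t) - 2C_1e^(t)cos(2t) - 2C_2e^(t)sin(2t) + C_2e^(t)cos(2t)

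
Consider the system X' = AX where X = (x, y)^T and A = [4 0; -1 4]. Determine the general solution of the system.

Coefficient matrix A = [[4, 0], [-1, 4]].
Characteristic polynomial det(A - λI) = λ^2 - 8λ + 16 = 0.
Single eigenvalue λ = 4 with algebraic multiplicity 2.
Eigenvector v = (0,1); generalized eigenvector w with (A-λI)w=v is (-1,-2).
General solution: e^(4t)[C_1·v + C_2·(t·v + w)].

x(t) = -C_2e^(4t), y(t) = C_1e^(4t) + C_2te^(4t) - 2C_2e^(4t)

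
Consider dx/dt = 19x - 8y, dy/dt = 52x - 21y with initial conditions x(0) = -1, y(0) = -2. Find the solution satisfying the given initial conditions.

x(t) = -e^(-t)sin(4t) - e^(-t)cos(4t), y(t) = -3e^(-t)sin(4t) - 2e^(-t)cos(4t)

Coefficient matrix A = [[19, -8], [52, -21]].
Characteristic polynomial det(A - λI) = λ^2 + 2λ + 17 = 0.
Eigenvalues λ = -1 ± 4i (complex conjugate pair).
For λ=-1+4i: an eigenvector is (-1,-3) - i(1,2) = (-1 - i, -3 - 2i).
A real fundamental pair from Re and Im of e^((-1+4i)t)v: X_1 = e^(-t)(cos(4t)·(-1,-3) + sin(4t)·(1,2)), X_2 = e^(-t)(sin(4t)·(-1,-3) - cos(4t)·(1,2)).
General solution: C_1X_1 + C_2X_2.
Applying x(0)=-1, y(0)=-2 gives C_1=0, C_2=1.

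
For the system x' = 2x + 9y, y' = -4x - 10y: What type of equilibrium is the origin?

stable improper node

A = [[2,9],[-4,-10]]; det(A-λI) = λ^2 + 8λ + 16.
repeated λ = -4 with a single eigenvector.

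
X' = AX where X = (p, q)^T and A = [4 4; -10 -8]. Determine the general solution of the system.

Coefficient matrix A = [[4, 4], [-10, -8]].
Characteristic polynomial det(A - λI) = λ^2 + 4λ + 8 = 0.
Eigenvalues λ = -2 ± 2i (complex conjugate pair).
For λ=-2+2i: an eigenvector is (1,-2) - i(-1,1) = (1 + i, -2 - i).
A real fundamental pair from Re and Im of e^((-2+2i)t)v: X_1 = e^(-2t)(cos(2t)·(1,-2) + sin(2t)·(-1,1)), X_2 = e^(-2t)(sin(2t)·(1,-2) - cos(2t)·(-1,1)).
General solution: C_1X_1 + C_2X_2.

p(t) = -C_1e^(-2t)sin(2t) + C_1e^(-2t)cos(2t) + C_2e^(-2t)sin(2t) + C_2e^(-2t)cos(2t), q(t) = C_1e^(-2t)sin(2t) - 2C_1e^(-2t)cos(2t) - 2C_2e^(-2t)sin(2t) - C_2e^(-2t)cos(2t)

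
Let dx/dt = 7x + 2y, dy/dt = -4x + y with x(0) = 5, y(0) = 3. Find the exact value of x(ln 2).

A = [[7,2],[-4,1]]; eigenvalues λ = 3, 5.
Eigenvectors: (1,-2) for λ=3, (1,-1) for λ=5.
From the initial condition, c_1 = -8, c_2 = 13.
x(ln 2) = (-8)(2^3)(1) + (13)(2^5)(1) = 352.

352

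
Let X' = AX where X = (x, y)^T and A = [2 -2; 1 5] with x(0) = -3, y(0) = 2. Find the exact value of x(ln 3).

-135

A = [[2,-2],[1,5]]; eigenvalues λ = 4, 3.
Eigenvectors: (-1,1) for λ=4, (-2,1) for λ=3.
From the initial condition, c_1 = 1, c_2 = 1.
x(ln 3) = (1)(3^4)(-1) + (1)(3^3)(-2) = -135.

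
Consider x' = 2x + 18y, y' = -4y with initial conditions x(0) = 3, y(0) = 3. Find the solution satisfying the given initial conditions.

x(t) = 12e^(2t) - 9e^(-4t), y(t) = 3e^(-4t)

Coefficient matrix A = [[2, 18], [0, -4]].
Characteristic polynomial det(A - λI) = λ^2 + 2λ - 8 = 0.
Eigenvalues λ = -4, 2.
For λ=-4: (A-λI) row 1 is [6, 18], so an eigenvector is (-3, 1).
For λ=2: (A-λI) row 1 is [0, 18], so an eigenvector is (-1, 0).
General solution: c_1e^(-4t)(-3,1) + c_2e^(2t)(-1,0).
Applying x(0)=3, y(0)=3 gives c_1=3, c_2=-12.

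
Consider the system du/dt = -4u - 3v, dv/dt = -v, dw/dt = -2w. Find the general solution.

Coefficient matrix A = [[-4, -3, 0], [0, -1, 0], [0, 0, -2]].
det(A - λI) = 0 gives eigenvalues λ = -1, -4, -2.
For λ=-1: eigenvector (1,-1,0).
For λ=-4: eigenvector (1,0,0).
For λ=-2: eigenvector (0,0,1).
General solution: C_1e^(-t)(1,-1,0) + C_2e^(-4t)(1,0,0) + C_3e^(-2t)(0,0,1).

u(t) = C_1e^(-t) + C_2e^(-4t), v(t) = -C_1e^(-t), w(t) = C_3e^(-2t)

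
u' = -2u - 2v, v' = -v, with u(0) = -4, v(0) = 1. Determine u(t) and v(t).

u(t) = -2e^(-t) - 2e^(-2t), v(t) = e^(-t)

Coefficient matrix A = [[-2, -2], [0, -1]].
Characteristic polynomial det(A - λI) = λ^2 + 3λ + 2 = 0.
Eigenvalues λ = -2, -1.
For λ=-2: (A-λI) row 1 is [0, -2], so an eigenvector is (1, 0).
For λ=-1: (A-λI) row 1 is [-1, -2], so an eigenvector is (-2, 1).
General solution: C_1e^(-2t)(1,0) + C_2e^(-t)(-2,1).
Applying u(0)=-4, v(0)=1 gives C_1=-2, C_2=1.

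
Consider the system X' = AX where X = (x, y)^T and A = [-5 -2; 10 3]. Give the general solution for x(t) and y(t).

Coefficient matrix A = [[-5, -2], [10, 3]].
Characteristic polynomial det(A - λI) = λ^2 + 2λ + 5 = 0.
Eigenvalues λ = -1 ± 2i (complex conjugate pair).
For λ=-1+2i: an eigenvector is (1,-2) - i(0,1) = (1, -2 - i).
A real fundamental pair from Re and Im of e^((-1+2i)t)v: X_1 = e^(-t)(cos(2t)·(1,-2) + sin(2t)·(0,1)), X_2 = e^(-t)(sin(2t)·(1,-2) - cos(2t)·(0,1)).
General solution: c_1X_1 + c_2X_2.

x(t) = c_1e^(-t)cos(2t) + c_2e^(-t)sin(2t), y(t) = c_1e^(-t)sin(2t) - 2c_1e^(-t)cos(2t) - 2c_2e^(-t)sin(2t) - c_2e^(-t)cos(2t)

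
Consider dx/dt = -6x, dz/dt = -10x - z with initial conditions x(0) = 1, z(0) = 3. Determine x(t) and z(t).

Coefficient matrix A = [[-6, 0], [-10, -1]].
Characteristic polynomial det(A - λI) = λ^2 + 7λ + 6 = 0.
Eigenvalues λ = -6, -1.
For λ=-6: (A-λI) row 2 is [-10, 5], so an eigenvector is (1, 2).
For λ=-1: (A-λI) row 1 is [-5, 0], so an eigenvector is (0, -1).
General solution: c_1e^(-6t)(1,2) + c_2e^(-t)(0,-1).
Applying x(0)=1, z(0)=3 gives c_1=1, c_2=-1.

x(t) = e^(-6t), z(t) = e^(-t) + 2e^(-6t)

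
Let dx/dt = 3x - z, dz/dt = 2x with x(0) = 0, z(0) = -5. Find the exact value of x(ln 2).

A = [[3,-1],[2,0]]; eigenvalues λ = 2, 1.
Eigenvectors: (1,1) for λ=2, (-1,-2) for λ=1.
From the initial condition, c_1 = 5, c_2 = 5.
x(ln 2) = (5)(2^2)(1) + (5)(2^1)(-1) = 10.

10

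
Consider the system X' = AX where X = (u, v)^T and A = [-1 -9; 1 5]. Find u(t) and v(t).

Coefficient matrix A = [[-1, -9], [1, 5]].
Characteristic polynomial det(A - λI) = λ^2 - 4λ + 4 = 0.
Single eigenvalue λ = 2 with algebraic multiplicity 2.
Eigenvector v = (3,-1); generalized eigenvector w with (A-λI)w=v is (-1,0).
General solution: e^(2t)[c_1·v + c_2·(t·v + w)].

u(t) = 3c_1e^(2t) + 3c_2te^(2t) - c_2e^(2t), v(t) = -c_1e^(2t) - c_2te^(2t)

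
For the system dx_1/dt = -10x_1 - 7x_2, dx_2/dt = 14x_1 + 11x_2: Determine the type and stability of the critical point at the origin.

saddle

A = [[-10,-7],[14,11]]; det(A-λI) = λ^2 - λ - 12.
λ = 4, -3: opposite signs.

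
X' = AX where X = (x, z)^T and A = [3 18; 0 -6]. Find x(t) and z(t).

Coefficient matrix A = [[3, 18], [0, -6]].
Characteristic polynomial det(A - λI) = λ^2 + 3λ - 18 = 0.
Eigenvalues λ = -6, 3.
For λ=-6: (A-λI) row 1 is [9, 18], so an eigenvector is (-2, 1).
For λ=3: (A-λI) row 1 is [0, 18], so an eigenvector is (1, 0).
General solution: c_1e^(-6t)(-2,1) + c_2e^(3t)(1,0).

x(t) = -2c_1e^(-6t) + c_2e^(3t), z(t) = c_1e^(-6t)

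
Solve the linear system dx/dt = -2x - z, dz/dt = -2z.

x(t) = K_1e^(-2t) + K_2te^(-2t) - 2K_2e^(-2t), z(t) = -K_2e^(-2t)

Coefficient matrix A = [[-2, -1], [0, -2]].
Characteristic polynomial det(A - λI) = λ^2 + 4λ + 4 = 0.
Single eigenvalue λ = -2 with algebraic multiplicity 2.
Eigenvector v = (1,0); generalized eigenvector w with (A-λI)w=v is (-2,-1).
General solution: e^(-2t)[K_1·v + K_2·(t·v + w)].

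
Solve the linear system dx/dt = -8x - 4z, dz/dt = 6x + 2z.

Coefficient matrix A = [[-8, -4], [6, 2]].
Characteristic polynomial det(A - λI) = λ^2 + 6λ + 8 = 0.
Eigenvalues λ = -2, -4.
For λ=-2: (A-λI) row 1 is [-6, -4], so an eigenvector is (-2, 3).
For λ=-4: (A-λI) row 1 is [-4, -4], so an eigenvector is (1, -1).
General solution: C_1e^(-2t)(-2,3) + C_2e^(-4t)(1,-1).

x(t) = -2C_1e^(-2t) + C_2e^(-4t), z(t) = 3C_1e^(-2t) - C_2e^(-4t)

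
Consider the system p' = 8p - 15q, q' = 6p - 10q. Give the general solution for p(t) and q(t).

Coefficient matrix A = [[8, -15], [6, -10]].
Characteristic polynomial det(A - λI) = λ^2 + 2λ + 10 = 0.
Eigenvalues λ = -1 ± 3i (complex conjugate pair).
For λ=-1+3i: an eigenvector is (1,1) - i(-2,-1) = (1 + 2i, 1 + i).
A real fundamental pair from Re and Im of e^((-1+3i)t)v: X_1 = e^(-t)(cos(3t)·(1,1) + sin(3t)·(-2,-1)), X_2 = e^(-t)(sin(3t)·(1,1) - cos(3t)·(-2,-1)).
General solution: C_1X_1 + C_2X_2.

p(t) = -2C_1e^(-t)sin(3t) + C_1e^(-t)cos(3t) + C_2e^(-t)sin(3t) + 2C_2e^(-t)cos(3t), q(t) = -C_1e^(-t)sin(3t) + C_1e^(-t)cos(3t) + C_2e^(-t)sin(3t) + C_2e^(-t)cos(3t)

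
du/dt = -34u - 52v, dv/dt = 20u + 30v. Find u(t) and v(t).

u(t) = 2C_1e^(-2t)sin(4t) + 3C_1e^(-2t)cos(4t) + 3C_2e^(-2t)sin(4t) - 2C_2e^(-2t)cos(4t), v(t) = -C_1e^(-2t)sin(4t) - 2C_1e^(-2t)cos(4t) - 2C_2e^(-2t)sin(4t) + C_2e^(-2t)cos(4t)

Coefficient matrix A = [[-34, -52], [20, 30]].
Characteristic polynomial det(A - λI) = λ^2 + 4λ + 20 = 0.
Eigenvalues λ = -2 ± 4i (complex conjugate pair).
For λ=-2+4i: an eigenvector is (3,-2) - i(2,-1) = (3 - 2i, -2 + i).
A real fundamental pair from Re and Im of e^((-2+4i)t)v: X_1 = e^(-2t)(cos(4t)·(3,-2) + sin(4t)·(2,-1)), X_2 = e^(-2t)(sin(4t)·(3,-2) - cos(4t)·(2,-1)).
General solution: C_1X_1 + C_2X_2.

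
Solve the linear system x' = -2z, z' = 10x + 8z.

x(t) = -C_1e^(4t)cos(2t) - C_2e^(4t)sin(2t), z(t) = -C_1e^(4t)sin(2t) + 2C_1e^(4t)cos(2t) + 2C_2e^(4t)sin(2t) + C_2e^(4t)cos(2t)

Coefficient matrix A = [[0, -2], [10, 8]].
Characteristic polynomial det(A - λI) = λ^2 - 8λ + 20 = 0.
Eigenvalues λ = 4 ± 2i (complex conjugate pair).
For λ=4+2i: an eigenvector is (-1,2) - i(0,-1) = (-1, 2 + i).
A real fundamental pair from Re and Im of e^((4+2i)t)v: X_1 = e^(4t)(cos(2t)·(-1,2) + sin(2t)·(0,-1)), X_2 = e^(4t)(sin(2t)·(-1,2) - cos(2t)·(0,-1)).
General solution: C_1X_1 + C_2X_2.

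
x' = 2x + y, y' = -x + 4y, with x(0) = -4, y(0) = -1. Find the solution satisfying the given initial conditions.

x(t) = 3te^(3t) - 4e^(3t), y(t) = 3te^(3t) - e^(3t)

Coefficient matrix A = [[2, 1], [-1, 4]].
Characteristic polynomial det(A - λI) = λ^2 - 6λ + 9 = 0.
Single eigenvalue λ = 3 with algebraic multiplicity 2.
Eigenvector v = (1,1); generalized eigenvector w with (A-λI)w=v is (-3,-2).
General solution: e^(3t)[K_1·v + K_2·(t·v + w)].
Applying x(0)=-4, y(0)=-1 gives K_1=5, K_2=3.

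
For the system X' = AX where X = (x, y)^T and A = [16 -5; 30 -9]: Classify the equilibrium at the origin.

unstable node

A = [[16,-5],[30,-9]]; det(A-λI) = λ^2 - 7λ + 6.
λ = 6, 1: both positive.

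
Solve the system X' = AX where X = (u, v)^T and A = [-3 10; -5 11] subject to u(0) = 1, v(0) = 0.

u(t) = -7e^(4t)sin(t) + e^(4t)cos(t), v(t) = -5e^(4t)sin(t)

Coefficient matrix A = [[-3, 10], [-5, 11]].
Characteristic polynomial det(A - λI) = λ^2 - 8λ + 17 = 0.
Eigenvalues λ = 4 ± i (complex conjugate pair).
For λ=4+i: an eigenvector is (-3,-2) - i(1,1) = (-3 - i, -2 - i).
A real fundamental pair from Re and Im of e^((4+i)t)v: X_1 = e^(4t)(cos(t)·(-3,-2) + sin(t)·(1,1)), X_2 = e^(4t)(sin(t)·(-3,-2) - cos(t)·(1,1)).
General solution: C_1X_1 + C_2X_2.
Applying u(0)=1, v(0)=0 gives C_1=-1, C_2=2.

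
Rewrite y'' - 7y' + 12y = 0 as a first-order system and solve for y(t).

y(t) = C_1e^(3t) + C_2e^(4t)

Let x_1 = y, x_2 = y'. Then x_1' = x_2 and x_2' = -12x_1 + 7x_2.
A = [[0,1],[-12,7]]; det(A-λI) = λ^2 - 7λ + 12.
Eigenvalues λ = 3, 4 with eigenvectors (1,3), (1,4).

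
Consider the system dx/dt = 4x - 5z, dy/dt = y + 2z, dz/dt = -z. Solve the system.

Coefficient matrix A = [[4, 0, -5], [0, 1, 2], [0, 0, -1]].
det(A - λI) = 0 gives eigenvalues λ = 4, 1, -1.
For λ=4: eigenvector (1,0,0).
For λ=1: eigenvector (0,1,0).
For λ=-1: eigenvector (1,-1,1).
General solution: c_1e^(4t)(1,0,0) + c_2e^(t)(0,1,0) + c_3e^(-t)(1,-1,1).

x(t) = c_1e^(4t) + c_3e^(-t), y(t) = c_2e^(t) - c_3e^(-t), z(t) = c_3e^(-t)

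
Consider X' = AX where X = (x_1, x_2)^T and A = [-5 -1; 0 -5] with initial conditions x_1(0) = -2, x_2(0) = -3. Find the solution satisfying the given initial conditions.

Coefficient matrix A = [[-5, -1], [0, -5]].
Characteristic polynomial det(A - λI) = λ^2 + 10λ + 25 = 0.
Single eigenvalue λ = -5 with algebraic multiplicity 2.
Eigenvector v = (-1,0); generalized eigenvector w with (A-λI)w=v is (3,1).
General solution: e^(-5t)[C_1·v + C_2·(t·v + w)].
Applying x_1(0)=-2, x_2(0)=-3 gives C_1=-7, C_2=-3.

x_1(t) = 3te^(-5t) - 2e^(-5t), x_2(t) = -3e^(-5t)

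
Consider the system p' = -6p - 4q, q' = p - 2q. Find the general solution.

Coefficient matrix A = [[-6, -4], [1, -2]].
Characteristic polynomial det(A - λI) = λ^2 + 8λ + 16 = 0.
Single eigenvalue λ = -4 with algebraic multiplicity 2.
Eigenvector v = (2,-1); generalized eigenvector w with (A-λI)w=v is (-1,0).
General solution: e^(-4t)[K_1·v + K_2·(t·v + w)].

p(t) = 2K_1e^(-4t) + 2K_2te^(-4t) - K_2e^(-4t), q(t) = -K_1e^(-4t) - K_2te^(-4t)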